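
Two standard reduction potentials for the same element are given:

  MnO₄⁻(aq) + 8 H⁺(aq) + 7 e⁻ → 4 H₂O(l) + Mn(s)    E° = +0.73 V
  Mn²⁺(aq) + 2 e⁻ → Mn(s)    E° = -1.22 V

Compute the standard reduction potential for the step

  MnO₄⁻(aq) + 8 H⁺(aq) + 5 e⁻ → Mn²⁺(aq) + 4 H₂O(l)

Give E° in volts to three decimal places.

+1.510 V

Sequential free energies add, so n₃E°₃ = n₁E°₁ + n₂E°₂.
With n₃ = 7, and the known step contributing 2×(-1.22) V, the unknown satisfies 5·E° = 7×(+0.73) − 2×(-1.22) = +7.550.
E° = +7.550 / 5 = +1.510 V.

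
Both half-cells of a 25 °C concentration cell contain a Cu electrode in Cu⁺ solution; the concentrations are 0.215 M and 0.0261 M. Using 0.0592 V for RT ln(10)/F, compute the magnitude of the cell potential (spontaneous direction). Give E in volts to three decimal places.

+0.054 V

For a concentration cell E°cell = 0. The 0.215 M side is the cathode (reduction is favoured where [Cu⁺] is higher).
With n = 1, E = −(0.0592/1) log([Cu⁺]ₐₙ/[Cu⁺]꜀ₐₜ) = −(0.0592/1) log(0.0261/0.215) = −(0.0592/1)(-0.916) = +0.054 V.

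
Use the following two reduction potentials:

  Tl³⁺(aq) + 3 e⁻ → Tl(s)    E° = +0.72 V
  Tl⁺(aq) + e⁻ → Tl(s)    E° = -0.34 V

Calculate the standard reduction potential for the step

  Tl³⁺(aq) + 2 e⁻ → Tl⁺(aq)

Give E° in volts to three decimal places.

Sequential free energies add, so n₃E°₃ = n₁E°₁ + n₂E°₂.
With n₃ = 3, and the known step contributing 1×(-0.34) V, the unknown satisfies 2·E° = 3×(+0.72) − 1×(-0.34) = +2.500.
E° = +2.500 / 2 = +1.250 V.

+1.250 V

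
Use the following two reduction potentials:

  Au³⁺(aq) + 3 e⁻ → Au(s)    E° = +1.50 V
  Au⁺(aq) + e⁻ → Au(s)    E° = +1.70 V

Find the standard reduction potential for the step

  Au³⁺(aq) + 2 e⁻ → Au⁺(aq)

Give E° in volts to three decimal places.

Sequential free energies add, so n₃E°₃ = n₁E°₁ + n₂E°₂.
With n₃ = 3, and the known step contributing 1×(+1.70) V, the unknown satisfies 2·E° = 3×(+1.50) − 1×(+1.70) = +2.800.
E° = +2.800 / 2 = +1.400 V.

+1.400 V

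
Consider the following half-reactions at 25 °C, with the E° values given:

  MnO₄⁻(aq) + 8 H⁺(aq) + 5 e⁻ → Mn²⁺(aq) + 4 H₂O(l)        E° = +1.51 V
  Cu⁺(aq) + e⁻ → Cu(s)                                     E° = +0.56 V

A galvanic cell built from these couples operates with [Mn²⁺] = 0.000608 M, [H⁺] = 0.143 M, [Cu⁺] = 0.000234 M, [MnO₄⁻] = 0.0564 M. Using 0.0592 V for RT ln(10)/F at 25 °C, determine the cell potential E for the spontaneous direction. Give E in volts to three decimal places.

+1.108 V

MnO₄⁻/Mn²⁺ is the cathode (higher E°), Cu⁺/Cu the anode: E°cell = +1.51 − (+0.56) = +0.95 V, n = 5.
Overall: MnO₄⁻(aq) + 8 H⁺(aq) + 5 Cu(s) → Mn²⁺(aq) + 4 H₂O(l) + 5 Cu⁺(aq)
Q = [Mn²⁺]·[Cu⁺]^5 / ([MnO₄⁻]·[H⁺]^8); log Q = -13.364.
E = E° − (0.0592/n) log Q = +0.95 − (0.0592/5)(-13.364) = +1.108 V.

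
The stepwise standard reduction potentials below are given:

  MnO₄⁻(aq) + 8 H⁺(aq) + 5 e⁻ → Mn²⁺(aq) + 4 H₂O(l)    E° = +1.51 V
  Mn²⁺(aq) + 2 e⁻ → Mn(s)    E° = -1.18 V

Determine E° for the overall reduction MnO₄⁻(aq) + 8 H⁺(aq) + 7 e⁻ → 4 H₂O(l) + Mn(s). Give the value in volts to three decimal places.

+0.741 V

Standard free energies of sequential steps add: ΔG°₃ = ΔG°₁ + ΔG°₂, so n₃E°₃ = n₁E°₁ + n₂E°₂.
E°₃ = (5×+1.51 + 2×-1.18) / 7 = (+5.190) / 7 = +0.741 V.
E° values themselves are not directly additive — weighting by electron count is essential.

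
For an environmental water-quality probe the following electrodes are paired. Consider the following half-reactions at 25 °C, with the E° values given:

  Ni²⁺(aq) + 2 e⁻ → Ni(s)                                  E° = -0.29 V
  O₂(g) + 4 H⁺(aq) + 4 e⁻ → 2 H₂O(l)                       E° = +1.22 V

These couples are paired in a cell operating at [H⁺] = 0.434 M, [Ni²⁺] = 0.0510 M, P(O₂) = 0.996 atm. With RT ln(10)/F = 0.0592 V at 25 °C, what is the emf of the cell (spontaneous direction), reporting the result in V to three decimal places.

+1.527 V

O₂/H₂O is the cathode (higher E°), Ni²⁺/Ni the anode: E°cell = +1.22 − (-0.29) = +1.51 V, n = 4.
Overall: O₂(g) + 4 H⁺(aq) + 2 Ni(s) → 2 H₂O(l) + 2 Ni²⁺(aq)
Q = [Ni²⁺]^2 / (P(O₂)·[H⁺]^4); log Q = -1.133.
E = E° − (0.0592/n) log Q = +1.51 − (0.0592/4)(-1.133) = +1.527 V.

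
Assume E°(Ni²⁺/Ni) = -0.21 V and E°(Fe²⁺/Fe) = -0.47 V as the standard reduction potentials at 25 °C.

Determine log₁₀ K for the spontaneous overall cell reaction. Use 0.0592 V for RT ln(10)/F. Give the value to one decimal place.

8.8

Cathode: Ni²⁺/Ni; anode: Fe²⁺/Fe. E°cell = +0.26 V, n = 2.
log K = nE°cell / 0.0592 = (2)(+0.26) / 0.0592 = 8.8.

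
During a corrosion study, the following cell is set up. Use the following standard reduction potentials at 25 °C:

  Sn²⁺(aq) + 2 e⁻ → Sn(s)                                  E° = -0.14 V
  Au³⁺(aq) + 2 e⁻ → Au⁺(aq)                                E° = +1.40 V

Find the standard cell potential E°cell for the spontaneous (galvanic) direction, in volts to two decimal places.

The Au³⁺/Au⁺ couple has the higher reduction potential, so it is the cathode; Sn²⁺/Sn is oxidised at the anode.
E°cell = E°(cathode) − E°(anode) = (+1.40) − (-0.14) = +1.54 V.

+1.54 V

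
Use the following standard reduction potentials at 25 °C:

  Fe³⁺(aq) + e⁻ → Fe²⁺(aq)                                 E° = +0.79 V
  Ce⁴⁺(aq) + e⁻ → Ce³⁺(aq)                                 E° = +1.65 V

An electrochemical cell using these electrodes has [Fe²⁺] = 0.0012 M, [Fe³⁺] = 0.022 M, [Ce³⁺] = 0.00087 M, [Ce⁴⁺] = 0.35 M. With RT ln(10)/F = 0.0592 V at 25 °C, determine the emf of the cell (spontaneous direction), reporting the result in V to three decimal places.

+0.939 V

Ce⁴⁺/Ce³⁺ is the cathode (higher E°), Fe³⁺/Fe²⁺ the anode: E°cell = +1.65 − (+0.79) = +0.86 V, n = 1.
Overall: Ce⁴⁺(aq) + Fe²⁺(aq) → Ce³⁺(aq) + Fe³⁺(aq)
Q = [Ce³⁺]·[Fe³⁺] / ([Ce⁴⁺]·[Fe²⁺]); log Q = -1.341.
E = E° − (0.0592/n) log Q = +0.86 − (0.0592/1)(-1.341) = +0.939 V.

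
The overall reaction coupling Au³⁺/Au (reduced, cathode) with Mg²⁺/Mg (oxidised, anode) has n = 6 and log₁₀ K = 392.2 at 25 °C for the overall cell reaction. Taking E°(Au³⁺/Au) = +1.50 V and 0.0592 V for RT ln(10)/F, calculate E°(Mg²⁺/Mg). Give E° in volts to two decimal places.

-2.37 V

E°cell = (0.0592/n)·log K = (0.0592/6)(392.2) = +3.870 V.
Since Au³⁺/Au is the cathode and Mg²⁺/Mg the anode, E°cell = E°(Au³⁺/Au) − E°(Mg²⁺/Mg).
So E°(Mg²⁺/Mg) = E°(Au³⁺/Au) − E°cell = (+1.50) − (+3.870) = -2.37 V.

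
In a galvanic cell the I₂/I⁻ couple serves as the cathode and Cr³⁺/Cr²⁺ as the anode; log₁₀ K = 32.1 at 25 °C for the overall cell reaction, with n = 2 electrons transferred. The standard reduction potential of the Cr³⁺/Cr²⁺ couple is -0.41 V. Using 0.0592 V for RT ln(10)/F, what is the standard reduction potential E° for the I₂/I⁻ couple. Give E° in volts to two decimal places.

+0.54 V

E°cell = (0.0592/n)·log K = (0.0592/2)(32.1) = +0.950 V.
Since I₂/I⁻ is the cathode and Cr³⁺/Cr²⁺ the anode, E°cell = E°(I₂/I⁻) − E°(Cr³⁺/Cr²⁺).
So E°(I₂/I⁻) = E°cell + E°(Cr³⁺/Cr²⁺) = +0.950 + (-0.41) = +0.54 V.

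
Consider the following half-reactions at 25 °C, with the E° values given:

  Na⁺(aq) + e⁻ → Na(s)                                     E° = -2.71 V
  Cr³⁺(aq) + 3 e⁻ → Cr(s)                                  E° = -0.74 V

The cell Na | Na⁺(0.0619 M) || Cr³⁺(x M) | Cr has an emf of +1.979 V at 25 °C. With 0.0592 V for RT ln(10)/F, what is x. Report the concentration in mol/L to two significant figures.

Cr³⁺/Cr is the cathode, Na⁺/Na the anode: E°cell = +1.97 V, n = 3.
Overall reaction: Cr³⁺(aq) + 3 Na(s) → Cr(s) + 3 Na⁺(aq); Q = [Na⁺]^3/[Cr³⁺]^1.
From E = E° − (0.0592/n) log Q: log Q = (E° − E)·n/0.0592 = (+1.97 − (+1.979))·3/0.0592 = -0.4561.
So 1·log[Cr³⁺] = 3·log(0.0619) − log Q = -3.6249 − (-0.4561) = -3.1688; [Cr³⁺] = 10^(-3.1688) ≈ 0.00068 M.

0.00068 M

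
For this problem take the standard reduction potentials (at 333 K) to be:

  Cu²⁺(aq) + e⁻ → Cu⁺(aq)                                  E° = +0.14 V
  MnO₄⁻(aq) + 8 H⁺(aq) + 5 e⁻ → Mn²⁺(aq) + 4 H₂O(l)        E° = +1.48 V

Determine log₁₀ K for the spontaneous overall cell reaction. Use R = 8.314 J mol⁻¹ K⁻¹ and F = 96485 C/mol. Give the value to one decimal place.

Cathode: MnO₄⁻/Mn²⁺; anode: Cu²⁺/Cu⁺. E°cell = (+1.48) − (+0.14) = +1.34 V, with n = 5.
ΔG° = −nFE° = −RT ln K, so ln K = nFE°/(RT) = (5)(96485)(+1.34) / ((8.314)(333)) = 233.496.
log₁₀ K = 233.496 / ln 10 = 101.4.

101.4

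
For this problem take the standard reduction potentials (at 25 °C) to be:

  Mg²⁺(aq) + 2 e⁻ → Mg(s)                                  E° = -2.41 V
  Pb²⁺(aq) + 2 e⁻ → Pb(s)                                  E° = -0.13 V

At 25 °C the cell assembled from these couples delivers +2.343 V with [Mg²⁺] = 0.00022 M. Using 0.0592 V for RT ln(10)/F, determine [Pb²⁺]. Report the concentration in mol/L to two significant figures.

0.030 M

Pb²⁺/Pb is the cathode, Mg²⁺/Mg the anode: E°cell = +2.28 V, n = 2.
Overall reaction: Pb²⁺(aq) + Mg(s) → Pb(s) + Mg²⁺(aq); Q = [Mg²⁺]^1/[Pb²⁺]^1.
From E = E° − (0.0592/n) log Q: log Q = (E° − E)·n/0.0592 = (+2.28 − (+2.343))·2/0.0592 = -2.1284.
So 1·log[Pb²⁺] = 1·log(0.00022) − log Q = -3.6576 − (-2.1284) = -1.5292; [Pb²⁺] = 10^(-1.5292) ≈ 0.030 M.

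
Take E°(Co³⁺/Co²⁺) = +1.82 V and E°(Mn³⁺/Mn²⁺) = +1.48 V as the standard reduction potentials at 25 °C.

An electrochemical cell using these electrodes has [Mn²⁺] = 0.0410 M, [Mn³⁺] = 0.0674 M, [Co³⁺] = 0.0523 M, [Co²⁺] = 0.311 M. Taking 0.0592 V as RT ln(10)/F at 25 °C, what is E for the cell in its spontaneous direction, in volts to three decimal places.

Co³⁺/Co²⁺ is the cathode (higher E°), Mn³⁺/Mn²⁺ the anode: E°cell = +1.82 − (+1.48) = +0.34 V, n = 1.
Overall: Co³⁺(aq) + Mn²⁺(aq) → Co²⁺(aq) + Mn³⁺(aq)
Q = [Co²⁺]·[Mn³⁺] / ([Co³⁺]·[Mn²⁺]); log Q = 0.990.
E = E° − (0.0592/n) log Q = +0.34 − (0.0592/1)(0.990) = +0.281 V.

+0.281 V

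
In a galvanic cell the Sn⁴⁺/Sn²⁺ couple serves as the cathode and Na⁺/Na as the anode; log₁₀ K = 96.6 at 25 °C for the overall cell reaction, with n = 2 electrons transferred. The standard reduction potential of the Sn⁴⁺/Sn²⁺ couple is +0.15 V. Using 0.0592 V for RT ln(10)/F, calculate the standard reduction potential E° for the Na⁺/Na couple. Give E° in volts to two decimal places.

-2.71 V

E°cell = (0.0592/n)·log K = (0.0592/2)(96.6) = +2.859 V.
Since Sn⁴⁺/Sn²⁺ is the cathode and Na⁺/Na the anode, E°cell = E°(Sn⁴⁺/Sn²⁺) − E°(Na⁺/Na).
So E°(Na⁺/Na) = E°(Sn⁴⁺/Sn²⁺) − E°cell = (+0.15) − (+2.859) = -2.71 V.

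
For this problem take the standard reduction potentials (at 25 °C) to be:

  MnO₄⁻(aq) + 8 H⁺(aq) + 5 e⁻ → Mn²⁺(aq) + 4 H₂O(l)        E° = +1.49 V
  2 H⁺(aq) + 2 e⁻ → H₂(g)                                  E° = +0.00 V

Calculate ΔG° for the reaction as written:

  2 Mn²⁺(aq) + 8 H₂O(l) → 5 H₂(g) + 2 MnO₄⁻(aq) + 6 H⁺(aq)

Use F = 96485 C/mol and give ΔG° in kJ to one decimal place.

As written, H⁺/H₂ is reduced (cathode) and MnO₄⁻/Mn²⁺ is oxidised (anode), so E°cell = (+0.00) − (+1.49) = -1.49 V.
Balancing electrons gives n = 10.
ΔG° = −nFE° = −(10)(96485)(-1.49) = 1,437,626 J = +1437.6 kJ.

+1437.6 kJ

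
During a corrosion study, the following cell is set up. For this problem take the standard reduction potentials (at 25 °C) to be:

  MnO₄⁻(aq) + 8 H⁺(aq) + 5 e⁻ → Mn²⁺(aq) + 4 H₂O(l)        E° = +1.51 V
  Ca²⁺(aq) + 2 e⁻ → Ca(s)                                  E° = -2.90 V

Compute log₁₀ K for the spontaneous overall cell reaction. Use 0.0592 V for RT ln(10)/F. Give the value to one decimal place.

744.9

Cathode: MnO₄⁻/Mn²⁺; anode: Ca²⁺/Ca. E°cell = +4.41 V, n = 10.
log K = nE°cell / 0.0592 = (10)(+4.41) / 0.0592 = 744.9.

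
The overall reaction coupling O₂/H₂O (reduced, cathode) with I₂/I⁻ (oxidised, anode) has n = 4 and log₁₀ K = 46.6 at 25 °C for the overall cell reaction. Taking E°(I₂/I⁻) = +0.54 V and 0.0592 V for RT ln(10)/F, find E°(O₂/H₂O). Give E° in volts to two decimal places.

+1.23 V

E°cell = (0.0592/n)·log K = (0.0592/4)(46.6) = +0.690 V.
Since O₂/H₂O is the cathode and I₂/I⁻ the anode, E°cell = E°(O₂/H₂O) − E°(I₂/I⁻).
So E°(O₂/H₂O) = E°cell + E°(I₂/I⁻) = +0.690 + (+0.54) = +1.23 V.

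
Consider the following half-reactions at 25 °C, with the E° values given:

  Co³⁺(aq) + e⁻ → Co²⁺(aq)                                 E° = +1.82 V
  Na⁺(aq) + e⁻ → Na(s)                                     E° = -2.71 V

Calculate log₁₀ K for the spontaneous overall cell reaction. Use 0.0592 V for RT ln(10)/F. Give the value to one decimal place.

76.5

Cathode: Co³⁺/Co²⁺; anode: Na⁺/Na. E°cell = +4.53 V, n = 1.
log K = nE°cell / 0.0592 = (1)(+4.53) / 0.0592 = 76.5.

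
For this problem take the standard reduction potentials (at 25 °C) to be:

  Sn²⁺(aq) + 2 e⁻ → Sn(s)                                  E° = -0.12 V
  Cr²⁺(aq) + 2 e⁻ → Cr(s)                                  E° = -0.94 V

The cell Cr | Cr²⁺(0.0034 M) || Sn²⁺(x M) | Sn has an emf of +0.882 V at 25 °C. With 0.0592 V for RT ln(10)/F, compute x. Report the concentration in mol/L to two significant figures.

0.42 M

Sn²⁺/Sn is the cathode, Cr²⁺/Cr the anode: E°cell = +0.82 V, n = 2.
Overall reaction: Sn²⁺(aq) + Cr(s) → Sn(s) + Cr²⁺(aq); Q = [Cr²⁺]^1/[Sn²⁺]^1.
From E = E° − (0.0592/n) log Q: log Q = (E° − E)·n/0.0592 = (+0.82 − (+0.882))·2/0.0592 = -2.0946.
So 1·log[Sn²⁺] = 1·log(0.0034) − log Q = -2.4685 − (-2.0946) = -0.3739; [Sn²⁺] = 10^(-0.3739) ≈ 0.42 M.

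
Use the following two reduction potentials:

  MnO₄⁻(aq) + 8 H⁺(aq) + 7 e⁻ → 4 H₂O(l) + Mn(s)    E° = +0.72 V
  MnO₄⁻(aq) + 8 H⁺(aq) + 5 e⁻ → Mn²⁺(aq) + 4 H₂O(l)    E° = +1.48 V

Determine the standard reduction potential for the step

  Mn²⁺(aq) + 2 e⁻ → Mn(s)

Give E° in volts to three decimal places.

Sequential free energies add, so n₃E°₃ = n₁E°₁ + n₂E°₂.
With n₃ = 7, and the known step contributing 5×(+1.48) V, the unknown satisfies 2·E° = 7×(+0.72) − 5×(+1.48) = -2.360.
E° = -2.360 / 2 = -1.180 V.

-1.180 V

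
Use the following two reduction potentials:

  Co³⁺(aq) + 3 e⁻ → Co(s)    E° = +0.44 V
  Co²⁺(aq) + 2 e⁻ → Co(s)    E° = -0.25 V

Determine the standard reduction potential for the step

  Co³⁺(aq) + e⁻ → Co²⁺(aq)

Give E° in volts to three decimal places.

Sequential free energies add, so n₃E°₃ = n₁E°₁ + n₂E°₂.
With n₃ = 3, and the known step contributing 2×(-0.25) V, the unknown satisfies 1·E° = 3×(+0.44) − 2×(-0.25) = +1.820.
E° = +1.820 / 1 = +1.820 V.

+1.820 V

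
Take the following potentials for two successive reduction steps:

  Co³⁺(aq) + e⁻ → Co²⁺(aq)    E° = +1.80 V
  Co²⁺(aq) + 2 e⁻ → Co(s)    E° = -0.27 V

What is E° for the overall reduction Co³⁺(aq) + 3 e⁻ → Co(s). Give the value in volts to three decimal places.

Since ΔG° = −nFE° is additive over sequential reductions, n₃E°₃ = n₁E°₁ + n₂E°₂.
E°₃ = (1×+1.80 + 2×-0.27) / 3 = (+1.260) / 3 = +0.420 V.

+0.420 V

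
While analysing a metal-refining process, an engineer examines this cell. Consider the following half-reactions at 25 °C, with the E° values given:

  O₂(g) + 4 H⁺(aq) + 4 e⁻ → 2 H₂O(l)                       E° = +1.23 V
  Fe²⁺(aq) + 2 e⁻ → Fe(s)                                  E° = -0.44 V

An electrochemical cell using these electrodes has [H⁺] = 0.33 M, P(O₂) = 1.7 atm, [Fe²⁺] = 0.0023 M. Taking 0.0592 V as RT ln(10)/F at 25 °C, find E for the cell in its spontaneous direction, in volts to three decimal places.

O₂/H₂O is the cathode (higher E°), Fe²⁺/Fe the anode: E°cell = +1.23 − (-0.44) = +1.67 V, n = 4.
Overall: O₂(g) + 4 H⁺(aq) + 2 Fe(s) → 2 H₂O(l) + 2 Fe²⁺(aq)
Q = [Fe²⁺]^2 / (P(O₂)·[H⁺]^4); log Q = -3.581.
E = E° − (0.0592/n) log Q = +1.67 − (0.0592/4)(-3.581) = +1.723 V.

+1.723 V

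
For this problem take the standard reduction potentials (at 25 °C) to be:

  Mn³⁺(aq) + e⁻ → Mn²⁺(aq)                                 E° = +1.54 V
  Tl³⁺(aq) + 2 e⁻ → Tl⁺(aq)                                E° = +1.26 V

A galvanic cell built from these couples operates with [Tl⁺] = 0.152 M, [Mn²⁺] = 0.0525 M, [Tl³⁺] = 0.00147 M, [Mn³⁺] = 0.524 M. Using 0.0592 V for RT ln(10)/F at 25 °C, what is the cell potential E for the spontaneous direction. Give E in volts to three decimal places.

Mn³⁺/Mn²⁺ is the cathode (higher E°), Tl³⁺/Tl⁺ the anode: E°cell = +1.54 − (+1.26) = +0.28 V, n = 2.
Overall: 2 Mn³⁺(aq) + Tl⁺(aq) → 2 Mn²⁺(aq) + Tl³⁺(aq)
Q = [Mn²⁺]^2·[Tl³⁺] / ([Mn³⁺]^2·[Tl⁺]); log Q = -4.013.
E = E° − (0.0592/n) log Q = +0.28 − (0.0592/2)(-4.013) = +0.399 V.

+0.399 V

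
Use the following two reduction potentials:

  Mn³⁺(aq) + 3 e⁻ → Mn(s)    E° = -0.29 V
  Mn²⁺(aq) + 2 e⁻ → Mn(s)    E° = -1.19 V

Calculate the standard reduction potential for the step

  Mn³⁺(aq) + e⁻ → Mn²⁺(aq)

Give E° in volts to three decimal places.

Sequential free energies add, so n₃E°₃ = n₁E°₁ + n₂E°₂.
With n₃ = 3, and the known step contributing 2×(-1.19) V, the unknown satisfies 1·E° = 3×(-0.29) − 2×(-1.19) = +1.510.
E° = +1.510 / 1 = +1.510 V.

+1.510 V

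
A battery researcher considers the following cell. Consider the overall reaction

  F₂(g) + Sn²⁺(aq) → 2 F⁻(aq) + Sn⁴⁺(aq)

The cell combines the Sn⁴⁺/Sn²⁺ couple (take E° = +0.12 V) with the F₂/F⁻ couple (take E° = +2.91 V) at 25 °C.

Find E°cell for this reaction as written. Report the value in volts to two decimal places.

The F₂/F⁻ couple has the higher reduction potential, so it is the cathode; Sn⁴⁺/Sn²⁺ is oxidised at the anode.
E°cell = E°(cathode) − E°(anode) = (+2.91) − (+0.12) = +2.79 V.

+2.79 V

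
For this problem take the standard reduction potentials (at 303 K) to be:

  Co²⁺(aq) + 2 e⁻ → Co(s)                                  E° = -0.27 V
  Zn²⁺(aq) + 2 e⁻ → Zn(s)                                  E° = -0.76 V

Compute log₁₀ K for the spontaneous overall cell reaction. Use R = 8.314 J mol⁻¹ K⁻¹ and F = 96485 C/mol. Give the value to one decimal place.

16.3

Cathode: Co²⁺/Co; anode: Zn²⁺/Zn. E°cell = (-0.27) − (-0.76) = +0.49 V, with n = 2.
ΔG° = −nFE° = −RT ln K, so ln K = nFE°/(RT) = (2)(96485)(+0.49) / ((8.314)(303)) = 37.535.
log₁₀ K = 37.535 / ln 10 = 16.3.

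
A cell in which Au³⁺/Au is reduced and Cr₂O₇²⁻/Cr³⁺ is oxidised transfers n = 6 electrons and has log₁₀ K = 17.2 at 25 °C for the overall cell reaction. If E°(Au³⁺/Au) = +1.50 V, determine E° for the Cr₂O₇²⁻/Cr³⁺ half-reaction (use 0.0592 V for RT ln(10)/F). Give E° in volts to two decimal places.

+1.33 V

E°cell = (0.0592/n)·log K = (0.0592/6)(17.2) = +0.170 V.
Since Au³⁺/Au is the cathode and Cr₂O₇²⁻/Cr³⁺ the anode, E°cell = E°(Au³⁺/Au) − E°(Cr₂O₇²⁻/Cr³⁺).
So E°(Cr₂O₇²⁻/Cr³⁺) = E°(Au³⁺/Au) − E°cell = (+1.50) − (+0.170) = +1.33 V.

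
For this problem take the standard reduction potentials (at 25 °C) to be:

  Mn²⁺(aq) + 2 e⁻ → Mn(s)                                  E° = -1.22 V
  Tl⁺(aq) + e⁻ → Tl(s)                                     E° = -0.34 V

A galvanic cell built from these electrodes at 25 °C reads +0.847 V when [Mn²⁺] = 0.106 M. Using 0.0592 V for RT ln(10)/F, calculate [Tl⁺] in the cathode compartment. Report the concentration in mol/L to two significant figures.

0.090 M

Tl⁺/Tl is the cathode, Mn²⁺/Mn the anode: E°cell = +0.88 V, n = 2.
Overall reaction: 2 Tl⁺(aq) + Mn(s) → 2 Tl(s) + Mn²⁺(aq); Q = [Mn²⁺]^1/[Tl⁺]^2.
From E = E° − (0.0592/n) log Q: log Q = (E° − E)·n/0.0592 = (+0.88 − (+0.847))·2/0.0592 = 1.1149.
So 2·log[Tl⁺] = 1·log(0.106) − log Q = -0.9747 − (1.1149) = -2.0896; log[Tl⁺] = -2.0896 / 2 = -1.0448; [Tl⁺] = 10^(-1.0448) ≈ 0.090 M.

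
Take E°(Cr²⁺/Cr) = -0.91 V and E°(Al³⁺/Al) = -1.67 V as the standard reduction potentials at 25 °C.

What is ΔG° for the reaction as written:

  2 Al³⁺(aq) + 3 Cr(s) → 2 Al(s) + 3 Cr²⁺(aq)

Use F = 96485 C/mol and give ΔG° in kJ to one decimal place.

+440.0 kJ

As written, Al³⁺/Al is reduced (cathode) and Cr²⁺/Cr is oxidised (anode), so E°cell = (-1.67) − (-0.91) = -0.76 V.
Balancing electrons gives n = 6.
ΔG° = −nFE° = −(6)(96485)(-0.76) = 439,972 J = +440.0 kJ.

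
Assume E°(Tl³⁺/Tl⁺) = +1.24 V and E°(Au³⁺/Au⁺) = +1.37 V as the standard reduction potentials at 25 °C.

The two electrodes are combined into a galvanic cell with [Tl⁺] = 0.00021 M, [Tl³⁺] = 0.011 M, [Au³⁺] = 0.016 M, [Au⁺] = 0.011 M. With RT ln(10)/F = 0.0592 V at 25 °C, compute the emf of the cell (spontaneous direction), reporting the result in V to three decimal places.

+0.084 V

Au³⁺/Au⁺ is the cathode (higher E°), Tl³⁺/Tl⁺ the anode: E°cell = +1.37 − (+1.24) = +0.13 V, n = 2.
Overall: Au³⁺(aq) + Tl⁺(aq) → Au⁺(aq) + Tl³⁺(aq)
Q = [Au⁺]·[Tl³⁺] / ([Au³⁺]·[Tl⁺]); log Q = 1.556.
E = E° − (0.0592/n) log Q = +0.13 − (0.0592/2)(1.556) = +0.084 V.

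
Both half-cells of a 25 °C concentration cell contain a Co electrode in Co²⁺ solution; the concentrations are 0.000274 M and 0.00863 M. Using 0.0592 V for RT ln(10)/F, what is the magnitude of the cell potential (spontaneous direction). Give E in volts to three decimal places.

For a concentration cell E°cell = 0. The 0.00863 M side is the cathode (reduction is favoured where [Co²⁺] is higher).
With n = 2, E = −(0.0592/2) log([Co²⁺]ₐₙ/[Co²⁺]꜀ₐₜ) = −(0.0592/2) log(0.000274/0.00863) = −(0.0592/2)(-1.498) = +0.044 V.

+0.044 V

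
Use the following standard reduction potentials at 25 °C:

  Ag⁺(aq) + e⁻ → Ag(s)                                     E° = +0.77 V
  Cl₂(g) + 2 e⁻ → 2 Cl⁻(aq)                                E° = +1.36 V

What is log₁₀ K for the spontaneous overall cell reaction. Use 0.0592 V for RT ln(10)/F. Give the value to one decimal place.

19.9

Cathode: Cl₂/Cl⁻; anode: Ag⁺/Ag. E°cell = +0.59 V, n = 2.
log K = nE°cell / 0.0592 = (2)(+0.59) / 0.0592 = 19.9.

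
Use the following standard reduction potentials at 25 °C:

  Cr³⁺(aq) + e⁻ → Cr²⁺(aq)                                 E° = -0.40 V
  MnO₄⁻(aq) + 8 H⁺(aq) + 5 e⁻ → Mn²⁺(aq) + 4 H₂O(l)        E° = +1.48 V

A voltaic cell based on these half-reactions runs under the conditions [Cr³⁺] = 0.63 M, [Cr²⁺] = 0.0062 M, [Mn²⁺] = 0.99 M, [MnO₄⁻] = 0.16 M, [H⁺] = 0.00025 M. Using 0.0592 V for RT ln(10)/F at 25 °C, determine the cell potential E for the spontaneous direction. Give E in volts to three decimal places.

MnO₄⁻/Mn²⁺ is the cathode (higher E°), Cr³⁺/Cr²⁺ the anode: E°cell = +1.48 − (-0.40) = +1.88 V, n = 5.
Overall: MnO₄⁻(aq) + 8 H⁺(aq) + 5 Cr²⁺(aq) → Mn²⁺(aq) + 4 H₂O(l) + 5 Cr³⁺(aq)
Q = [Mn²⁺]·[Cr³⁺]^5 / ([MnO₄⁻]·[H⁺]^8·[Cr²⁺]^5); log Q = 39.643.
E = E° − (0.0592/n) log Q = +1.88 − (0.0592/5)(39.643) = +1.411 V.

+1.411 V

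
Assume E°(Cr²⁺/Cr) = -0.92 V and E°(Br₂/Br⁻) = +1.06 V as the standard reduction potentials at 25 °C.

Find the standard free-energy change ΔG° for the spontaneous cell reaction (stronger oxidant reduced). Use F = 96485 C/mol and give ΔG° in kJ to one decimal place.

Br₂/Br⁻ (E° = +1.06 V) is the cathode; Cr²⁺/Cr (E° = -0.92 V) is the anode, so E°cell = +1.98 V.
Balancing electrons gives n = 2 (lcm of 2 and 2).
ΔG° = −nFE° = −(2)(96485)(+1.98) = -382,081 J = -382.1 kJ.

-382.1 kJ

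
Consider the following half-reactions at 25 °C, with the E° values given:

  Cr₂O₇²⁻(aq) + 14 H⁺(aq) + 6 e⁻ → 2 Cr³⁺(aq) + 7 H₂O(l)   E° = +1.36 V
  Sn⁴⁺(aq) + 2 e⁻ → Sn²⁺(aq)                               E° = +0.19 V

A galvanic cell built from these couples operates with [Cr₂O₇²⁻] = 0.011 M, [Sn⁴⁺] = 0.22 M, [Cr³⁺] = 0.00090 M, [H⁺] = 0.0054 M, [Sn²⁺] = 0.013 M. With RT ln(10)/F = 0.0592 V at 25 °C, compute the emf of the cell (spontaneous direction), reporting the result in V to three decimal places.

+0.861 V

Cr₂O₇²⁻/Cr³⁺ is the cathode (higher E°), Sn⁴⁺/Sn²⁺ the anode: E°cell = +1.36 − (+0.19) = +1.17 V, n = 6.
Overall: Cr₂O₇²⁻(aq) + 14 H⁺(aq) + 3 Sn²⁺(aq) → 2 Cr³⁺(aq) + 7 H₂O(l) + 3 Sn⁴⁺(aq)
Q = [Cr³⁺]^2·[Sn⁴⁺]^3 / ([Cr₂O₇²⁻]·[H⁺]^14·[Sn²⁺]^3); log Q = 31.299.
E = E° − (0.0592/n) log Q = +1.17 − (0.0592/6)(31.299) = +0.861 V.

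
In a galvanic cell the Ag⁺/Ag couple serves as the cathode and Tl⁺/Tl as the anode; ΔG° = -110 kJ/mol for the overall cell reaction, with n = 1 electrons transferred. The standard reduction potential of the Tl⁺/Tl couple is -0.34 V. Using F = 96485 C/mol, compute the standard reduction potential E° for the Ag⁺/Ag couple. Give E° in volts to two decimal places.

E°cell = −ΔG°/(nF) = −(-110×10³)/((1)(96485)) = +1.140 V.
Since Ag⁺/Ag is the cathode and Tl⁺/Tl the anode, E°cell = E°(Ag⁺/Ag) − E°(Tl⁺/Tl).
So E°(Ag⁺/Ag) = E°cell + E°(Tl⁺/Tl) = +1.140 + (-0.34) = +0.80 V.

+0.80 V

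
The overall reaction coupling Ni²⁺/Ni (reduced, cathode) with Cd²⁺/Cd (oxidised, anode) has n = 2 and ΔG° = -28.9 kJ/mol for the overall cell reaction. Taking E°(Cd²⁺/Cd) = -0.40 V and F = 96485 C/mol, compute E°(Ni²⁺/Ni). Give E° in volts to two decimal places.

-0.25 V

E°cell = −ΔG°/(nF) = −(-28.9×10³)/((2)(96485)) = +0.150 V.
Since Ni²⁺/Ni is the cathode and Cd²⁺/Cd the anode, E°cell = E°(Ni²⁺/Ni) − E°(Cd²⁺/Cd).
So E°(Ni²⁺/Ni) = E°cell + E°(Cd²⁺/Cd) = +0.150 + (-0.40) = -0.25 V.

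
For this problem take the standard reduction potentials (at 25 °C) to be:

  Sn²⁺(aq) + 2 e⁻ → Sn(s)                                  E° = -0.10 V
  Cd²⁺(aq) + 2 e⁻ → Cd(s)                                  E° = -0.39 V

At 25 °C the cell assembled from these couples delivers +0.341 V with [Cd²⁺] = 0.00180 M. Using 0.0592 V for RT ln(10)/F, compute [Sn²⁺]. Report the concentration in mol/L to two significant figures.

Sn²⁺/Sn is the cathode, Cd²⁺/Cd the anode: E°cell = +0.29 V, n = 2.
Overall reaction: Sn²⁺(aq) + Cd(s) → Sn(s) + Cd²⁺(aq); Q = [Cd²⁺]^1/[Sn²⁺]^1.
From E = E° − (0.0592/n) log Q: log Q = (E° − E)·n/0.0592 = (+0.29 − (+0.341))·2/0.0592 = -1.7230.
So 1·log[Sn²⁺] = 1·log(0.0018) − log Q = -2.7447 − (-1.7230) = -1.0217; [Sn²⁺] = 10^(-1.0217) ≈ 0.095 M.

0.095 M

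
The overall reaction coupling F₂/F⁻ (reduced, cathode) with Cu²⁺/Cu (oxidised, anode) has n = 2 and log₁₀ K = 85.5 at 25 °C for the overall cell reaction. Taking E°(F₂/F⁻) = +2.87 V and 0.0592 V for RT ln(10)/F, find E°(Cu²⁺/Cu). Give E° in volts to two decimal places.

E°cell = (0.0592/n)·log K = (0.0592/2)(85.5) = +2.531 V.
Since F₂/F⁻ is the cathode and Cu²⁺/Cu the anode, E°cell = E°(F₂/F⁻) − E°(Cu²⁺/Cu).
So E°(Cu²⁺/Cu) = E°(F₂/F⁻) − E°cell = (+2.87) − (+2.531) = +0.34 V.

+0.34 V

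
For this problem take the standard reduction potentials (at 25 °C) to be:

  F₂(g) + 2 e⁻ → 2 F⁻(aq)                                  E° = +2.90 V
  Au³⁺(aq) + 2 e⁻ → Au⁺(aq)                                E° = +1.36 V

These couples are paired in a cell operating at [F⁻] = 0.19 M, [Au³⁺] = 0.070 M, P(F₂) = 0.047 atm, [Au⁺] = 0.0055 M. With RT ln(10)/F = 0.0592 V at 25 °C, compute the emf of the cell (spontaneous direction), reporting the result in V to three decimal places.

F₂/F⁻ is the cathode (higher E°), Au³⁺/Au⁺ the anode: E°cell = +2.90 − (+1.36) = +1.54 V, n = 2.
Overall: F₂(g) + Au⁺(aq) → 2 F⁻(aq) + Au³⁺(aq)
Q = [F⁻]^2·[Au³⁺] / (P(F₂)·[Au⁺]); log Q = 0.990.
E = E° − (0.0592/n) log Q = +1.54 − (0.0592/2)(0.990) = +1.511 V.

+1.511 V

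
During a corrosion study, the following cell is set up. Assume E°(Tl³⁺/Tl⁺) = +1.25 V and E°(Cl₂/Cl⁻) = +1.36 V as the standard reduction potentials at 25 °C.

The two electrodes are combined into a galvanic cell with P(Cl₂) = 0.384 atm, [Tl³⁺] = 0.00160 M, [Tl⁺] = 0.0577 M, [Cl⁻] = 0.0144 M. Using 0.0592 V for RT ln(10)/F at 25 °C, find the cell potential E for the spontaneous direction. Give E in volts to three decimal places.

Cl₂/Cl⁻ is the cathode (higher E°), Tl³⁺/Tl⁺ the anode: E°cell = +1.36 − (+1.25) = +0.11 V, n = 2.
Overall: Cl₂(g) + Tl⁺(aq) → 2 Cl⁻(aq) + Tl³⁺(aq)
Q = [Cl⁻]^2·[Tl³⁺] / (P(Cl₂)·[Tl⁺]); log Q = -4.825.
E = E° − (0.0592/n) log Q = +0.11 − (0.0592/2)(-4.825) = +0.253 V.

+0.253 V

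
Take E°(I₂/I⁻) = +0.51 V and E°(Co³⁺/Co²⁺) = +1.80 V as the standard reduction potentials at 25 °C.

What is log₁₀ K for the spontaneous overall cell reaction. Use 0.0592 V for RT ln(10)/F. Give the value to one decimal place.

43.6

Cathode: Co³⁺/Co²⁺; anode: I₂/I⁻. E°cell = +1.29 V, n = 2.
log K = nE°cell / 0.0592 = (2)(+1.29) / 0.0592 = 43.6.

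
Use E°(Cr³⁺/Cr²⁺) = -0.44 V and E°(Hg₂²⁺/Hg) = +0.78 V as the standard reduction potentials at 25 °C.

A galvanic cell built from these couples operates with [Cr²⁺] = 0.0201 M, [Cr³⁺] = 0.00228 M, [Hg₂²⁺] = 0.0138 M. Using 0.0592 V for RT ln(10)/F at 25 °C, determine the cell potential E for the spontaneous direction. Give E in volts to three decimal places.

Hg₂²⁺/Hg is the cathode (higher E°), Cr³⁺/Cr²⁺ the anode: E°cell = +0.78 − (-0.44) = +1.22 V, n = 2.
Overall: Hg₂²⁺(aq) + 2 Cr²⁺(aq) → 2 Hg(l) + 2 Cr³⁺(aq)
Q = [Cr³⁺]^2 / ([Hg₂²⁺]·[Cr²⁺]^2); log Q = -0.030.
E = E° − (0.0592/n) log Q = +1.22 − (0.0592/2)(-0.030) = +1.221 V.

+1.221 V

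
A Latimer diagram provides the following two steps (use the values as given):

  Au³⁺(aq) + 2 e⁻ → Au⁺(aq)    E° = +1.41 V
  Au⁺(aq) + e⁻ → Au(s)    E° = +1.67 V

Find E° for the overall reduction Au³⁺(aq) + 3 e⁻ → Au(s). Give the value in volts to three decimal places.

+1.497 V

Since ΔG° = −nFE° is additive over sequential reductions, n₃E°₃ = n₁E°₁ + n₂E°₂.
E°₃ = (2×+1.41 + 1×+1.67) / 3 = (+4.490) / 3 = +1.497 V.
E° values themselves are not directly additive — weighting by electron count is essential.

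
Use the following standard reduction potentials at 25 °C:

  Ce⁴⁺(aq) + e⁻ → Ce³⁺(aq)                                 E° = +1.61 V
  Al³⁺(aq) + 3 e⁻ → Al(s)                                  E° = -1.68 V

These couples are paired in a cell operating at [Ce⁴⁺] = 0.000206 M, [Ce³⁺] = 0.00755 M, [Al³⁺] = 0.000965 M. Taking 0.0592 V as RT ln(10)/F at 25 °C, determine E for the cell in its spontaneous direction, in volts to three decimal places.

+3.257 V

Ce⁴⁺/Ce³⁺ is the cathode (higher E°), Al³⁺/Al the anode: E°cell = +1.61 − (-1.68) = +3.29 V, n = 3.
Overall: 3 Ce⁴⁺(aq) + Al(s) → 3 Ce³⁺(aq) + Al³⁺(aq)
Q = [Ce³⁺]^3·[Al³⁺] / ([Ce⁴⁺]^3); log Q = 1.677.
E = E° − (0.0592/n) log Q = +3.29 − (0.0592/3)(1.677) = +3.257 V.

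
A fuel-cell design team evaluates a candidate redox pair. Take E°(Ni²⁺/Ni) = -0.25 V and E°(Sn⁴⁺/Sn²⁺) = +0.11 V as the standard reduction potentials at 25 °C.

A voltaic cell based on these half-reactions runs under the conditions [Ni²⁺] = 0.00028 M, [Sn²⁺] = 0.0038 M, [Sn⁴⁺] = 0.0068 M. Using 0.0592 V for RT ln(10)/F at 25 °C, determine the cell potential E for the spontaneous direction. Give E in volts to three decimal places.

Sn⁴⁺/Sn²⁺ is the cathode (higher E°), Ni²⁺/Ni the anode: E°cell = +0.11 − (-0.25) = +0.36 V, n = 2.
Overall: Sn⁴⁺(aq) + Ni(s) → Sn²⁺(aq) + Ni²⁺(aq)
Q = [Sn²⁺]·[Ni²⁺] / ([Sn⁴⁺]); log Q = -3.806.
E = E° − (0.0592/n) log Q = +0.36 − (0.0592/2)(-3.806) = +0.473 V.

+0.473 V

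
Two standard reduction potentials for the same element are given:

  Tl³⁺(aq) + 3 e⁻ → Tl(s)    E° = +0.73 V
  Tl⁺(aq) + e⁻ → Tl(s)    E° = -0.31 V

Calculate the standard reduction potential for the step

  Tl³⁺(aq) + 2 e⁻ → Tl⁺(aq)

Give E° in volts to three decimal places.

Sequential free energies add, so n₃E°₃ = n₁E°₁ + n₂E°₂.
With n₃ = 3, and the known step contributing 1×(-0.31) V, the unknown satisfies 2·E° = 3×(+0.73) − 1×(-0.31) = +2.500.
E° = +2.500 / 2 = +1.250 V.

+1.250 V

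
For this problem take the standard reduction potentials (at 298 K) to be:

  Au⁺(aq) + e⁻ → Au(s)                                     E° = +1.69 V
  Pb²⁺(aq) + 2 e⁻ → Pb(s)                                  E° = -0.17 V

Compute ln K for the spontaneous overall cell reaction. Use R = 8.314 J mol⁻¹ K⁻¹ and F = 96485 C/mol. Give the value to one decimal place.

Cathode: Au⁺/Au; anode: Pb²⁺/Pb. E°cell = (+1.69) − (-0.17) = +1.86 V, with n = 2.
ΔG° = −nFE° = −RT ln K, so ln K = nFE°/(RT) = (2)(96485)(+1.86) / ((8.314)(298)) = 144.869.

144.9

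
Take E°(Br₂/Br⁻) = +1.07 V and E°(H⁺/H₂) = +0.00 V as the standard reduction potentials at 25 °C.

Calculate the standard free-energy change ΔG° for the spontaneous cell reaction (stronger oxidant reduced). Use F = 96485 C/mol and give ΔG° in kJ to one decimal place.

Br₂/Br⁻ (E° = +1.07 V) is the cathode; H⁺/H₂ (E° = +0.00 V) is the anode, so E°cell = +1.07 V.
Balancing electrons gives n = 2 (lcm of 2 and 2).
ΔG° = −nFE° = −(2)(96485)(+1.07) = -206,478 J = -206.5 kJ.

-206.5 kJ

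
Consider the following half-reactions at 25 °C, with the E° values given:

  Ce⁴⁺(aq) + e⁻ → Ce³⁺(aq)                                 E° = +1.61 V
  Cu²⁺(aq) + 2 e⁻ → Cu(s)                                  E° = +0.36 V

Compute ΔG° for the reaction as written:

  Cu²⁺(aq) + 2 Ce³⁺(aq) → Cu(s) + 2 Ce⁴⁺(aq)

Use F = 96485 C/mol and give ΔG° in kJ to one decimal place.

+241.2 kJ

As written, Cu²⁺/Cu is reduced (cathode) and Ce⁴⁺/Ce³⁺ is oxidised (anode), so E°cell = (+0.36) − (+1.61) = -1.25 V.
Balancing electrons gives n = 2.
ΔG° = −nFE° = −(2)(96485)(-1.25) = 241,212 J = +241.2 kJ.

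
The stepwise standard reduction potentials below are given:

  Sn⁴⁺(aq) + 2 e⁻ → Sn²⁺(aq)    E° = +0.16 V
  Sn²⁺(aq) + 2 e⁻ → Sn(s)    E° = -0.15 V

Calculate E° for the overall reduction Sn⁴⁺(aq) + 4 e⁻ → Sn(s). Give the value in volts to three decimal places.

Adding the free-energy changes (−nFE°) of the two steps gives −n₃FE°₃ = −n₁FE°₁ − n₂FE°₂.
E°₃ = (2×+0.16 + 2×-0.15) / 4 = (+0.020) / 4 = +0.005 V.

+0.005 V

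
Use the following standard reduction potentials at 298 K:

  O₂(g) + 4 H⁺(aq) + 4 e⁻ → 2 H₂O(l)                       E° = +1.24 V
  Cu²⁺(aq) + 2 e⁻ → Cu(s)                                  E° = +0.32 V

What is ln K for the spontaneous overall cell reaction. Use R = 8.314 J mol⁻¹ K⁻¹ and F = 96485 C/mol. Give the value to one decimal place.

143.3

Cathode: O₂/H₂O; anode: Cu²⁺/Cu. E°cell = (+1.24) − (+0.32) = +0.92 V, with n = 4.
ΔG° = −nFE° = −RT ln K, so ln K = nFE°/(RT) = (4)(96485)(+0.92) / ((8.314)(298)) = 143.312.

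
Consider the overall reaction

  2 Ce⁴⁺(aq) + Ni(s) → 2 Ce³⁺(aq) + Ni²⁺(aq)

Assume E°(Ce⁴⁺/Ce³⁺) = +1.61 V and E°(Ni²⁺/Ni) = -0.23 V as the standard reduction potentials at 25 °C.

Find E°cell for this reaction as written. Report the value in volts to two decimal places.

The Ce⁴⁺/Ce³⁺ couple has the higher reduction potential, so it is the cathode; Ni²⁺/Ni is oxidised at the anode.
E°cell = E°(cathode) − E°(anode) = (+1.61) − (-0.23) = +1.84 V.

+1.84 V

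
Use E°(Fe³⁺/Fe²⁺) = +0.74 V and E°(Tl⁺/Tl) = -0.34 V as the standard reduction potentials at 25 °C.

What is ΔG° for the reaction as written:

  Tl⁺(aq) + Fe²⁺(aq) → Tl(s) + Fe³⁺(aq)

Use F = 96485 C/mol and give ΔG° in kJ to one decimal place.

As written, Tl⁺/Tl is reduced (cathode) and Fe³⁺/Fe²⁺ is oxidised (anode), so E°cell = (-0.34) − (+0.74) = -1.08 V.
Balancing electrons gives n = 1.
ΔG° = −nFE° = −(1)(96485)(-1.08) = 104,204 J = +104.2 kJ.

+104.2 kJ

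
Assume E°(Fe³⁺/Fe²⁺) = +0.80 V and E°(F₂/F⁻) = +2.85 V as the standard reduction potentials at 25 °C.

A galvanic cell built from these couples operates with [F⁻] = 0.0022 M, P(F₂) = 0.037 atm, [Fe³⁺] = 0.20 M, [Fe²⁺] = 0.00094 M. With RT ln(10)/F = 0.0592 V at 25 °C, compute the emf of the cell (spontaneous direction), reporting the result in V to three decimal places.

F₂/F⁻ is the cathode (higher E°), Fe³⁺/Fe²⁺ the anode: E°cell = +2.85 − (+0.80) = +2.05 V, n = 2.
Overall: F₂(g) + 2 Fe²⁺(aq) → 2 F⁻(aq) + 2 Fe³⁺(aq)
Q = [F⁻]^2·[Fe³⁺]^2 / (P(F₂)·[Fe²⁺]^2); log Q = 0.772.
E = E° − (0.0592/n) log Q = +2.05 − (0.0592/2)(0.772) = +2.027 V.

+2.027 V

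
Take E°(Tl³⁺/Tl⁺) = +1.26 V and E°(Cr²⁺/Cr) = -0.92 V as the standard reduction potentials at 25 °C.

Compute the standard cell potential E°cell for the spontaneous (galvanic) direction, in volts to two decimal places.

+2.18 V

The Tl³⁺/Tl⁺ couple has the higher reduction potential, so it is the cathode; Cr²⁺/Cr is oxidised at the anode.
E°cell = E°(cathode) − E°(anode) = (+1.26) − (-0.92) = +2.18 V.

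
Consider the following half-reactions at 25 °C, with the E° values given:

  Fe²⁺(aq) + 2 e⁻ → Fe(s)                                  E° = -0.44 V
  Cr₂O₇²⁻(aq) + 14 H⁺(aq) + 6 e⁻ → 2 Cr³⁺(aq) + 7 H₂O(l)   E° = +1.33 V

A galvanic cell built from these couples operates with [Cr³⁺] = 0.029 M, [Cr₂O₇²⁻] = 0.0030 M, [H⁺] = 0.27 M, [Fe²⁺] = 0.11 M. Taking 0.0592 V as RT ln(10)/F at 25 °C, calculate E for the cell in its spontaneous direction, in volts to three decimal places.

+1.725 V

Cr₂O₇²⁻/Cr³⁺ is the cathode (higher E°), Fe²⁺/Fe the anode: E°cell = +1.33 − (-0.44) = +1.77 V, n = 6.
Overall: Cr₂O₇²⁻(aq) + 14 H⁺(aq) + 3 Fe(s) → 2 Cr³⁺(aq) + 7 H₂O(l) + 3 Fe²⁺(aq)
Q = [Cr³⁺]^2·[Fe²⁺]^3 / ([Cr₂O₇²⁻]·[H⁺]^14); log Q = 4.533.
E = E° − (0.0592/n) log Q = +1.77 − (0.0592/6)(4.533) = +1.725 V.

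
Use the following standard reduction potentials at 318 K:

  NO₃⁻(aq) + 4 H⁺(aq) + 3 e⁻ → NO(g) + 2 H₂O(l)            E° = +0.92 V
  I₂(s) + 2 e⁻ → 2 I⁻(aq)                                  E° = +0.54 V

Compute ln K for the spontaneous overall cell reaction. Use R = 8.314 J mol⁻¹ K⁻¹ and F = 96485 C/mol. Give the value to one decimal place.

Cathode: NO₃⁻/NO; anode: I₂/I⁻. E°cell = (+0.92) − (+0.54) = +0.38 V, with n = 6.
ΔG° = −nFE° = −RT ln K, so ln K = nFE°/(RT) = (6)(96485)(+0.38) / ((8.314)(318)) = 83.207.

83.2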